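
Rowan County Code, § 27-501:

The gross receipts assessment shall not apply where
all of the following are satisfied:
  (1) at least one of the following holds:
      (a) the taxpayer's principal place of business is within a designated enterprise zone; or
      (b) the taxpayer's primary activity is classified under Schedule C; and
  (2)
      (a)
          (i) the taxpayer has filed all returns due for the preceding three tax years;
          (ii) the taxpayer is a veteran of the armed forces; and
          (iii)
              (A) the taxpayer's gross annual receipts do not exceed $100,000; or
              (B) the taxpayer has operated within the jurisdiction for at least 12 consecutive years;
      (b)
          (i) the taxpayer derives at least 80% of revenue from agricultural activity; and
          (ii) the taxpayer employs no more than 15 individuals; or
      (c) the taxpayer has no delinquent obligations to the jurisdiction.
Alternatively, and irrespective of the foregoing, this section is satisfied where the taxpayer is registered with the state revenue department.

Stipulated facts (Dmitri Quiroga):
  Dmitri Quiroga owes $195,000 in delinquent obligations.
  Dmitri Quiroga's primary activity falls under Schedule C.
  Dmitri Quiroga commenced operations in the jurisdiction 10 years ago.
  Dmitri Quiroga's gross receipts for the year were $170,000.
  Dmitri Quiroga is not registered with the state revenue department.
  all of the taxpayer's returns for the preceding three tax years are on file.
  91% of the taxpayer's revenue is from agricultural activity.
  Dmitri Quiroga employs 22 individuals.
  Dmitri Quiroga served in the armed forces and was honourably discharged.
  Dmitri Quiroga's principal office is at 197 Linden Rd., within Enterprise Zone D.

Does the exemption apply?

No — not exempt.

(a) in enterprise zone — holds.
(b) Schedule C activity — satisfied.
So (1) is satisfied (T OR T).
(i) returns current — met.
(ii) veteran — holds.
(A) receipts ≤ $100,000 — not satisfied.
(B) ≥ 12 yrs in jurisdiction — fails.
(iii) = F OR F = false.
So (a) is not satisfied (T AND T AND F).
(i) ≥80% agricultural — holds.
(ii) ≤ 15 employees — fails.
(b): T AND F → false.
(c) no delinquency — fails.
So (2) is not satisfied (F OR F OR F).
Overall = T AND F = false.
Exception (state-registered) — not satisfied.
Result: main false OR exception false → false.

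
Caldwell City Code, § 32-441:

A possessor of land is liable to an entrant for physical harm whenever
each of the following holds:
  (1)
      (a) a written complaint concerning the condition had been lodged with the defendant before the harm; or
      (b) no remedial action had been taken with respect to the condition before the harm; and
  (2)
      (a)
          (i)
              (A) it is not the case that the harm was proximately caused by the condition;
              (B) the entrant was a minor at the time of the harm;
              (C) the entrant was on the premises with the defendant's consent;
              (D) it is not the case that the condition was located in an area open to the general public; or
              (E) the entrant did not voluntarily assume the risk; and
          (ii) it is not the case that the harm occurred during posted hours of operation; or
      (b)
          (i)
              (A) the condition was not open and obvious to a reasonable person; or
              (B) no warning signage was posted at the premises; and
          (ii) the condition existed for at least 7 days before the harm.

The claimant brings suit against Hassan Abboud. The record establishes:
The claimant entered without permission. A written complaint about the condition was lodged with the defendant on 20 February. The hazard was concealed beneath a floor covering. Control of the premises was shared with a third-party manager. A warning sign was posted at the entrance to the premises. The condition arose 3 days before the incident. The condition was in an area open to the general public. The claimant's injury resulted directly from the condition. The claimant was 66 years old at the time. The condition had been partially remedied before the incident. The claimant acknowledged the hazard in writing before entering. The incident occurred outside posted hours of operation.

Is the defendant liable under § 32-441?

No — not liable.

(a) complaint lodged — satisfied.
(b) no remedial action — not met.
So (1) is satisfied (T OR F).
(A) not (proximate cause) — not met.
(B) entrant a minor — not satisfied.
(C) consent to enter — fails.
(D) not (public area) — not met.
(E) no assumed risk — fails.
(i) = F OR F OR F OR F OR F = false.
(ii) not (during posted hours) — met.
(a): F AND T → false.
(A) not open/obvious — satisfied.
(B) no signage posted — not satisfied.
(i): T OR F → true.
(ii) condition ≥7 days old — not satisfied.
(b): T AND F → false.
(2) = F OR F = false.
Overall = T AND F = false.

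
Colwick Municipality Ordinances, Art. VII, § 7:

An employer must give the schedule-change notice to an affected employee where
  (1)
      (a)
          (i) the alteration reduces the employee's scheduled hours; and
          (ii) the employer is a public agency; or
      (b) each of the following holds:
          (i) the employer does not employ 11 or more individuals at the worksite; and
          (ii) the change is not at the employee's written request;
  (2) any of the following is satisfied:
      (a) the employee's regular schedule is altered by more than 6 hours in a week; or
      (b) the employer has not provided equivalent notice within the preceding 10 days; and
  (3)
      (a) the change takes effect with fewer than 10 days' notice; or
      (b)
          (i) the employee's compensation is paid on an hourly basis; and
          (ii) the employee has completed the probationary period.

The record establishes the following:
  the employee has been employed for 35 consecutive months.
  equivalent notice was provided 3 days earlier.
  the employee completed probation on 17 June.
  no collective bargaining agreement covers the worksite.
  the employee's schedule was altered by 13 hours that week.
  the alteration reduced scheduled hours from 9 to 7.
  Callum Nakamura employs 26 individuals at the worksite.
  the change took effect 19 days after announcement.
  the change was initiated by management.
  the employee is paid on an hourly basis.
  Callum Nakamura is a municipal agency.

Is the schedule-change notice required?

(i) hours reduced — holds.
(ii) public agency — met.
So (a) is satisfied (T AND T).
(i) not (≥ 11 at site) — not met.
(ii) not employee-requested — holds.
(b): F AND T → false.
(1): T OR F → true.
(a) schedule shift > 6h — satisfied.
(b) no recent notice — not satisfied.
(2): T OR F → true.
(a) < 10 days' notice — not met.
(i) hourly-paid — met.
(ii) past probation — satisfied.
So (b) is satisfied (T AND T).
So (3) is satisfied (F OR T).
So Overall is satisfied (T AND T AND T).

Yes — required.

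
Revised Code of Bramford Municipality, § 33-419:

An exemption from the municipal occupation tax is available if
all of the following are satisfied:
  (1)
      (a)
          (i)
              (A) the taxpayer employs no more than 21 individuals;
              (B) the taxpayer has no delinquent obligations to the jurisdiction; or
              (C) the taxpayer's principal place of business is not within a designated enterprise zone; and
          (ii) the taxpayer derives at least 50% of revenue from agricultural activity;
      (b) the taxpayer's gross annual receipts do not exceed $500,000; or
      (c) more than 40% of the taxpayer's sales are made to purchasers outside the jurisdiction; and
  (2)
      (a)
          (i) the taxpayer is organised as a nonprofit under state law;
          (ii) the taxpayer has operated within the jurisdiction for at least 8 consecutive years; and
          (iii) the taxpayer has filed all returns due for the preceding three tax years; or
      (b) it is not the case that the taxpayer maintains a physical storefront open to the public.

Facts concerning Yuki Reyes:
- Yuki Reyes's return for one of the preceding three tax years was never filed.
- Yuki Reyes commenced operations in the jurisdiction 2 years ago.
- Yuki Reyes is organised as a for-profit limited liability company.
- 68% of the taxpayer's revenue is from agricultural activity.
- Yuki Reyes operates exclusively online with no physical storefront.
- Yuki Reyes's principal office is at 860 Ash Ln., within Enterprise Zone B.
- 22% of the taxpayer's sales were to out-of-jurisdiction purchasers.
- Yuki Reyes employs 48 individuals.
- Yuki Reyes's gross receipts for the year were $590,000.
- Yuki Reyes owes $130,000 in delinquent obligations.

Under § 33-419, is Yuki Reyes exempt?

(A) ≤ 21 employees — fails.
(B) no delinquency — not met.
(C) not (in enterprise zone) — not met.
(i) = F OR F OR F = false.
(ii) ≥50% agricultural — satisfied.
(a) = F AND T = false.
(b) receipts ≤ $500,000 — not met.
(c) >40% out-of-jur. sales — fails.
So (1) is not satisfied (F OR F OR F).
(i) nonprofit — not satisfied.
(ii) ≥ 8 yrs in jurisdiction — not satisfied.
(iii) returns current — not met.
(a): F AND F AND F → false.
(b) not (has storefront) — satisfied.
So (2) is satisfied (F OR T).
So Overall is not satisfied (F AND T).

No — not exempt.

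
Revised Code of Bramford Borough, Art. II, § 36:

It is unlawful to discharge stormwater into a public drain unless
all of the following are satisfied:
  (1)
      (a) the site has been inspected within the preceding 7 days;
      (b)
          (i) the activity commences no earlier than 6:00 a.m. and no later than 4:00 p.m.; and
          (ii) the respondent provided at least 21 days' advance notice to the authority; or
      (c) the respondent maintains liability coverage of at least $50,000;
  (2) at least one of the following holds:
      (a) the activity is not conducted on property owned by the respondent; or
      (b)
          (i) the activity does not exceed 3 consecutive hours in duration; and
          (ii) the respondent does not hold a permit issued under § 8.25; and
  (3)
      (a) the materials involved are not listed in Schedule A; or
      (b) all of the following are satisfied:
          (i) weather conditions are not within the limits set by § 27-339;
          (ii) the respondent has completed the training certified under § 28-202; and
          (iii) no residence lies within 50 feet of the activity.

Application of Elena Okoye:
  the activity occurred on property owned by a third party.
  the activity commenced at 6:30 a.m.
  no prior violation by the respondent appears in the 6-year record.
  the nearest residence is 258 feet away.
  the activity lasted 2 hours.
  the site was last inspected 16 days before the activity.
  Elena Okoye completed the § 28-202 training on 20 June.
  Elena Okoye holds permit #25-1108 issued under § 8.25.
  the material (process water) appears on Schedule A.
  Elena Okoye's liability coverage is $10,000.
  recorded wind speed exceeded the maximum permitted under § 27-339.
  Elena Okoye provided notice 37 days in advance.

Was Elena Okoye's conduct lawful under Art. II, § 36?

Yes — lawful.

(a) site inspected — not met.
(i) start within hours — met.
(ii) ≥21 days' notice — met.
So (b) is satisfied (T AND T).
(c) coverage ≥ $50,000 — fails.
(1) = F OR T OR F = true.
(a) not (own property) — satisfied.
(i) ≤ 3 hrs duration — holds.
(ii) not (holds permit) — not satisfied.
So (b) is not satisfied (T AND F).
(2) = T OR F = true.
(a) not (Schedule A material) — fails.
(i) not (weather ok) — satisfied.
(ii) training certified — met.
(iii) no residence in 50 ft — holds.
So (b) is satisfied (T AND T AND T).
(3) = F OR T = true.
So Overall is satisfied (T AND T AND T).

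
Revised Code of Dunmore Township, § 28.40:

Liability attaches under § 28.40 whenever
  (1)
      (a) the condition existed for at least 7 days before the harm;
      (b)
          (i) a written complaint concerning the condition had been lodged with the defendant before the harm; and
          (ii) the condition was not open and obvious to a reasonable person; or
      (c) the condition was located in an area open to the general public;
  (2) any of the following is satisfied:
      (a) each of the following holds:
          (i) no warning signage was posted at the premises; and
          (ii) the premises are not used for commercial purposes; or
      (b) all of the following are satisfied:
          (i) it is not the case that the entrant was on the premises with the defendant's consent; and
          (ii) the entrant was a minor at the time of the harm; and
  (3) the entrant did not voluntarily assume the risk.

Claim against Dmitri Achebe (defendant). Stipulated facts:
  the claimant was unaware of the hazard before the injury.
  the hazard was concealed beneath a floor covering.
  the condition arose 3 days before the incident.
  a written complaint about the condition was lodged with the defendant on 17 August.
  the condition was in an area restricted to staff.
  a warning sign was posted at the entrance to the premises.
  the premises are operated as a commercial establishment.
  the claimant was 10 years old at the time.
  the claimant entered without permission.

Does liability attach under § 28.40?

(a) condition ≥7 days old — not satisfied.
(i) complaint lodged — satisfied.
(ii) not open/obvious — satisfied.
(b) = T AND T = true.
(c) public area — not satisfied.
So (1) is satisfied (F OR T OR F).
(i) no signage posted — fails.
(ii) not (commercial use) — fails.
So (a) is not satisfied (F AND F).
(i) not (consent to enter) — holds.
(ii) entrant a minor — satisfied.
So (b) is satisfied (T AND T).
(2) = F OR T = true.
(3) no assumed risk — met.
So Overall is satisfied (T AND T AND T).

Yes — liable.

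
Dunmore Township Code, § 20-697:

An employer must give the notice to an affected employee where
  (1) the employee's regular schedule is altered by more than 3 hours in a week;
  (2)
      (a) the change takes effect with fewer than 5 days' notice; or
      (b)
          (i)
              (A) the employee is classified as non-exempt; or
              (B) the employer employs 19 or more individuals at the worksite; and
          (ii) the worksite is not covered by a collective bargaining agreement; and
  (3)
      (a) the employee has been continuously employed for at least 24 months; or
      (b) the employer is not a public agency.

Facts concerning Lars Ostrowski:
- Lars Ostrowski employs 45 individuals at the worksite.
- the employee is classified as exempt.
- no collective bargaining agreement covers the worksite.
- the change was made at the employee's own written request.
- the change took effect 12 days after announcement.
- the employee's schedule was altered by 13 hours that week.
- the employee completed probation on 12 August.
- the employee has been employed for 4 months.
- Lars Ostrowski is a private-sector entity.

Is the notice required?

Yes — required.

(1) schedule shift > 3h — holds.
(a) < 5 days' notice — not met.
(A) non-exempt — not satisfied.
(B) ≥ 19 at site — satisfied.
(i) = F OR T = true.
(ii) no CBA — met.
(b): T AND T → true.
(2) = F OR T = true.
(a) tenure ≥ 24 mo. — not met.
(b) not (public agency) — holds.
(3) = F OR T = true.
Overall: T AND T AND T → true.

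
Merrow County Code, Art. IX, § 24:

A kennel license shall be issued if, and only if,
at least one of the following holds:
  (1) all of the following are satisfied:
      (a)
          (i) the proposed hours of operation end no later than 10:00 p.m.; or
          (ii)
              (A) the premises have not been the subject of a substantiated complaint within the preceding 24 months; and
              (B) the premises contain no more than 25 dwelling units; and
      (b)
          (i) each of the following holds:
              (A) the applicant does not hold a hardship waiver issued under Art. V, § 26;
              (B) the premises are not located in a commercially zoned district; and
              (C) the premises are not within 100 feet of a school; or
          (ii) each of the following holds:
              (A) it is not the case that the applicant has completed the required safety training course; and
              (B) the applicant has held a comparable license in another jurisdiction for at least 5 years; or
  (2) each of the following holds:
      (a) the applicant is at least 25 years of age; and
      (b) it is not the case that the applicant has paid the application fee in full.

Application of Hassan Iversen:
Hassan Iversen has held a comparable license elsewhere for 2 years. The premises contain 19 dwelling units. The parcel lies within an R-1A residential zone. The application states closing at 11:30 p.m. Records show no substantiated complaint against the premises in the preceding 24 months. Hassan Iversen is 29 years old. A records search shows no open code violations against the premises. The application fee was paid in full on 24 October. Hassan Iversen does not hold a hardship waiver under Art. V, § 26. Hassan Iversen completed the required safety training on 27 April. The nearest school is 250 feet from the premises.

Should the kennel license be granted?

Yes — granted.

(i) closes by 10 p.m. — not met.
(A) no complaint in 24 mo. — holds.
(B) ≤ 25 units — holds.
(ii) = T AND T = true.
(a): F OR T → true.
(A) not (hardship waiver) — met.
(B) not (commercially zoned) — satisfied.
(C) ≥100 ft from school — holds.
(i): T AND T AND T → true.
(A) not (safety training) — fails.
(B) prior license ≥ 5 yr — not satisfied.
(ii) = F AND F = false.
(b): T OR F → true.
(1): T AND T → true.
(a) age ≥ 25 — met.
(b) not (fee paid) — fails.
(2): T AND F → false.
Overall: T OR F → true.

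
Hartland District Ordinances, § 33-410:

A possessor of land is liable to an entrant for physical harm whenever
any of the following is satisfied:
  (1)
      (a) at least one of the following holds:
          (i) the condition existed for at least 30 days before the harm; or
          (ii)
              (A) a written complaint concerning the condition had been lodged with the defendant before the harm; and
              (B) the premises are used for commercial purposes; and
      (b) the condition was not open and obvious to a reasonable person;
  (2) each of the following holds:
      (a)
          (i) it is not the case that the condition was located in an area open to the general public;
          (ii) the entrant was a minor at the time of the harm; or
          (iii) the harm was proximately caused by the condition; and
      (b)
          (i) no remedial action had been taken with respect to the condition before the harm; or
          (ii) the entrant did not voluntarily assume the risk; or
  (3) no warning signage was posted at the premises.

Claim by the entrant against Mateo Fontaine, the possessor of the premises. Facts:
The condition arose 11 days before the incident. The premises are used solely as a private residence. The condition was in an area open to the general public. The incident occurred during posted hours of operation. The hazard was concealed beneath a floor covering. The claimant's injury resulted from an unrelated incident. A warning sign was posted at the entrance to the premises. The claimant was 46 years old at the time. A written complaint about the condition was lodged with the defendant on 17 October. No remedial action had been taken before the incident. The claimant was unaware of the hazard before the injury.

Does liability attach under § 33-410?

(i) condition ≥30 days old — fails.
(A) complaint lodged — satisfied.
(B) commercial use — not met.
So (ii) is not satisfied (T AND F).
(a) = F OR F = false.
(b) not open/obvious — met.
(1) = F AND T = false.
(i) not (public area) — not satisfied.
(ii) entrant a minor — fails.
(iii) proximate cause — fails.
So (a) is not satisfied (F OR F OR F).
(i) no remedial action — satisfied.
(ii) no assumed risk — satisfied.
(b) = T OR T = true.
(2) = F AND T = false.
(3) no signage posted — not met.
So Overall is not satisfied (F OR F OR F).

No — not liable.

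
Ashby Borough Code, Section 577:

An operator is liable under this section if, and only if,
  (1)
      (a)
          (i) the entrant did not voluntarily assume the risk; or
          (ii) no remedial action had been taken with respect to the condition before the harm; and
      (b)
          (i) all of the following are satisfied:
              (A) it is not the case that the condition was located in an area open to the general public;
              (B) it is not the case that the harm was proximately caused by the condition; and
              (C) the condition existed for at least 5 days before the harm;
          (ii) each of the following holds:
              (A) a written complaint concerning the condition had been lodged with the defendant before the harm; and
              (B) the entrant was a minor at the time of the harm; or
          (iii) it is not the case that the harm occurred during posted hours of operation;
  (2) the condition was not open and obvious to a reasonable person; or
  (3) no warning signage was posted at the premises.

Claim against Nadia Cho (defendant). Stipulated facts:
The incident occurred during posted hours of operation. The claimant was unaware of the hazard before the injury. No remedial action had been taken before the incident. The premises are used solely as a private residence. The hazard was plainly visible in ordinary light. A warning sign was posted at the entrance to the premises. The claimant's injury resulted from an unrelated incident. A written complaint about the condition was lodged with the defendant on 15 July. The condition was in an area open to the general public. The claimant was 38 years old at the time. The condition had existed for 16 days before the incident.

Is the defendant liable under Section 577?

(i) no assumed risk — holds.
(ii) no remedial action — met.
(a): T OR T → true.
(A) not (public area) — not satisfied.
(B) not (proximate cause) — holds.
(C) condition ≥5 days old — satisfied.
(i): F AND T AND T → false.
(A) complaint lodged — satisfied.
(B) entrant a minor — not satisfied.
So (ii) is not satisfied (T AND F).
(iii) not (during posted hours) — not satisfied.
(b) = F OR F OR F = false.
(1) = T AND F = false.
(2) not open/obvious — not met.
(3) no signage posted — not met.
Overall: F OR F OR F → false.

No — not liable.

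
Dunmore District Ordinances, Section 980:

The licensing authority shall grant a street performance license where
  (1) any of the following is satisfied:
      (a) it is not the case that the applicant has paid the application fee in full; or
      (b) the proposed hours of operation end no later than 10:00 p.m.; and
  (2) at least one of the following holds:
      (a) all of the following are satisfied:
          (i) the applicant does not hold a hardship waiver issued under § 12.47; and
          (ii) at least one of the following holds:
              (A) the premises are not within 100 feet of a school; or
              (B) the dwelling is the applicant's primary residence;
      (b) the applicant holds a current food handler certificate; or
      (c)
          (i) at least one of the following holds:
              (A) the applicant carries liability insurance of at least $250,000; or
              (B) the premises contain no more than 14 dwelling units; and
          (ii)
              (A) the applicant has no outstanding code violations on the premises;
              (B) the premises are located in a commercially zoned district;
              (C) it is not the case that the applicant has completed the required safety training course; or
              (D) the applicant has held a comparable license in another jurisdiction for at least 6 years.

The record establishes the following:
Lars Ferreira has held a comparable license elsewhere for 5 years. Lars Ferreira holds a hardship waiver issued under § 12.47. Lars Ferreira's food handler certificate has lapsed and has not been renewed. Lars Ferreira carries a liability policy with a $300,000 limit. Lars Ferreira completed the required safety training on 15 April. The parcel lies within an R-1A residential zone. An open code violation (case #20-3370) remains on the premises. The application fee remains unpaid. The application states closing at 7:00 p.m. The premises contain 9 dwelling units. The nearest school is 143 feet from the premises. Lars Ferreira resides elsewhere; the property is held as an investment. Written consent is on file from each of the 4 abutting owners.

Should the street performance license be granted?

No — denied.

(a) not (fee paid) — met.
(b) closes by 10 p.m. — met.
(1): T OR T → true.
(i) not (hardship waiver) — fails.
(A) ≥100 ft from school — satisfied.
(B) primary residence — not met.
(ii) = T OR F = true.
(a): F AND T → false.
(b) food handler cert. — not satisfied.
(A) insurance ≥ $250,000 — satisfied.
(B) ≤ 14 units — satisfied.
So (i) is satisfied (T OR T).
(A) no code violations — fails.
(B) commercially zoned — not satisfied.
(C) not (safety training) — not satisfied.
(D) prior license ≥ 6 yr — not met.
(ii) = F OR F OR F OR F = false.
So (c) is not satisfied (T AND F).
(2) = F OR F OR F = false.
So Overall is not satisfied (T AND F).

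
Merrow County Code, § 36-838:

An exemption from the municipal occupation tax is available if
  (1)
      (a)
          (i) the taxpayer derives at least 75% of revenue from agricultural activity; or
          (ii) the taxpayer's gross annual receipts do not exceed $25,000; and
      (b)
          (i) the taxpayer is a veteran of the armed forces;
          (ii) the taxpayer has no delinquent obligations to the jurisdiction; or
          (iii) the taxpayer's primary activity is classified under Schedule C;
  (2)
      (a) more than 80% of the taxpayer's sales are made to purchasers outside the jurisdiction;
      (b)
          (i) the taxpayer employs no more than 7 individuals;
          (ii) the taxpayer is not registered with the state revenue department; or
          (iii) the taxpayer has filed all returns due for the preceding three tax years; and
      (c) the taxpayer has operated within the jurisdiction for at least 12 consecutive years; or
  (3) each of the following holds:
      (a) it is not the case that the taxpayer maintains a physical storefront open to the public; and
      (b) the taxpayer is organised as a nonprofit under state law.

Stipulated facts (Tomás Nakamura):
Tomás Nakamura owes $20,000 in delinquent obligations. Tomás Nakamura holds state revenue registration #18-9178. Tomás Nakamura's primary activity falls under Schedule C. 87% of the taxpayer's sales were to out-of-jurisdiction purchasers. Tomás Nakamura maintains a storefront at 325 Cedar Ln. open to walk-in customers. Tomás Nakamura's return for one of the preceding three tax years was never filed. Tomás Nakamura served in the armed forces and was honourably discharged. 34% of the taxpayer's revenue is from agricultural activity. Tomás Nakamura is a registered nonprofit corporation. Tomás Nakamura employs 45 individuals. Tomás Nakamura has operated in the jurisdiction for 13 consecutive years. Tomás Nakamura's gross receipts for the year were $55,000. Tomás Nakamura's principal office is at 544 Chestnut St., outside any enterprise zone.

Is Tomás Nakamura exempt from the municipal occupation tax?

No — not exempt.

(i) ≥75% agricultural — not satisfied.
(ii) receipts ≤ $25,000 — not met.
(a): F OR F → false.
(i) veteran — satisfied.
(ii) no delinquency — not met.
(iii) Schedule C activity — satisfied.
(b) = T OR F OR T = true.
(1): F AND T → false.
(a) >80% out-of-jur. sales — holds.
(i) ≤ 7 employees — not met.
(ii) not (state-registered) — fails.
(iii) returns current — not satisfied.
(b) = F OR F OR F = false.
(c) ≥ 12 yrs in jurisdiction — satisfied.
(2) = T AND F AND T = false.
(a) not (has storefront) — not met.
(b) nonprofit — met.
So (3) is not satisfied (F AND T).
So Overall is not satisfied (F OR F OR F).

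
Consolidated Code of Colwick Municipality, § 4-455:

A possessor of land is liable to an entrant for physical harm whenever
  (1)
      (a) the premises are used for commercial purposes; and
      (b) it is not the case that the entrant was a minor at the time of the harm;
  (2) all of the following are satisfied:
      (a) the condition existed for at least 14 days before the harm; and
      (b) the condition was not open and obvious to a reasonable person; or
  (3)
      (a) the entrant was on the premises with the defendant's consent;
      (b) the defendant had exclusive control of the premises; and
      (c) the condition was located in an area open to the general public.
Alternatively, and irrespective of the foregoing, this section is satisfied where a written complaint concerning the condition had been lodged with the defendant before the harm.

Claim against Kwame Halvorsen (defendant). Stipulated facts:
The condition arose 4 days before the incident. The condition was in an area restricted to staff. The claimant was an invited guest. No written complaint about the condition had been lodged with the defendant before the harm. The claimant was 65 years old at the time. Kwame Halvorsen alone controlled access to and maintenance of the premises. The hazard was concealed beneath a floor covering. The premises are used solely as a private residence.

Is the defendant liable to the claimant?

(a) commercial use — not met.
(b) not (entrant a minor) — met.
(1): F AND T → false.
(a) condition ≥14 days old — not met.
(b) not open/obvious — satisfied.
(2) = F AND T = false.
(a) consent to enter — satisfied.
(b) exclusive control — holds.
(c) public area — fails.
So (3) is not satisfied (T AND T AND F).
So Overall is not satisfied (F OR F OR F).
Exception (complaint lodged) — not satisfied.
Result: main false OR exception false → false.

No — not liable.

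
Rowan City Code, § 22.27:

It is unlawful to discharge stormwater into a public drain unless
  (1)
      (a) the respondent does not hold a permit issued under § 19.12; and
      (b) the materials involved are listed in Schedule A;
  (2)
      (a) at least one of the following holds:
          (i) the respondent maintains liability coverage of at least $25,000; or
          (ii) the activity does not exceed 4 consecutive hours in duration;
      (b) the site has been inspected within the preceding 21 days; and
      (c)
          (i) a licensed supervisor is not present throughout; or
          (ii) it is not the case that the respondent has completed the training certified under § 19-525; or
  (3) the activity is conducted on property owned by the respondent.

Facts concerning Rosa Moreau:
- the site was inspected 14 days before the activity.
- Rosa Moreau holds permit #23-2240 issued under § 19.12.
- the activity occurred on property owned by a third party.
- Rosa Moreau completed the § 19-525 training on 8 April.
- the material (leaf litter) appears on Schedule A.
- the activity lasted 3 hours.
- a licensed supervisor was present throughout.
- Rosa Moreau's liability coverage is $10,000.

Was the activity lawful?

(a) not (holds permit) — not met.
(b) Schedule A material — satisfied.
(1) = F AND T = false.
(i) coverage ≥ $25,000 — fails.
(ii) ≤ 4 hrs duration — holds.
(a): F OR T → true.
(b) site inspected — holds.
(i) not (supervisor present) — fails.
(ii) not (training certified) — not met.
(c) = F OR F = false.
(2): T AND T AND F → false.
(3) own property — fails.
So Overall is not satisfied (F OR F OR F).

No — unlawful.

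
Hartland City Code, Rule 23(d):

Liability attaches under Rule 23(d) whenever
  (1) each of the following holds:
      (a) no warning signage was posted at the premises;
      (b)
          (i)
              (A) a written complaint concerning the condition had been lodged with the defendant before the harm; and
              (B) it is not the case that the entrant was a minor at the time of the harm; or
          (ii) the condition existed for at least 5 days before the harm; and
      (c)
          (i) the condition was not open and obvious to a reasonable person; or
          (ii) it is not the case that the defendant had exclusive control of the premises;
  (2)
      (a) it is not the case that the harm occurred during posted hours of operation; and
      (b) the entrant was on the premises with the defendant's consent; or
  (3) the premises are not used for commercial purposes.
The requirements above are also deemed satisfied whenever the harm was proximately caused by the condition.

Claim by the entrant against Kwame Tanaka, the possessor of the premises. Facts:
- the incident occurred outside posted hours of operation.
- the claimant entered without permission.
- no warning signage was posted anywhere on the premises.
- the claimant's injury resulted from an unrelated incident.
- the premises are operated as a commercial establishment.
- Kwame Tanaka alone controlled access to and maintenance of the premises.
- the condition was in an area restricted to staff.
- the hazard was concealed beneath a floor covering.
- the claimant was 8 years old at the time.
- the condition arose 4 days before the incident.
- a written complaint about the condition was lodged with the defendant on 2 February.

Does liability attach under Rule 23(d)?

No — not liable.

(a) no signage posted — satisfied.
(A) complaint lodged — satisfied.
(B) not (entrant a minor) — not met.
So (i) is not satisfied (T AND F).
(ii) condition ≥5 days old — fails.
(b) = F OR F = false.
(i) not open/obvious — met.
(ii) not (exclusive control) — not satisfied.
So (c) is satisfied (T OR F).
(1) = T AND F AND T = false.
(a) not (during posted hours) — holds.
(b) consent to enter — fails.
(2) = T AND F = false.
(3) not (commercial use) — not met.
Overall = F OR F OR F = false.
Exception (proximate cause) — not satisfied.
Result: main false OR exception false → false.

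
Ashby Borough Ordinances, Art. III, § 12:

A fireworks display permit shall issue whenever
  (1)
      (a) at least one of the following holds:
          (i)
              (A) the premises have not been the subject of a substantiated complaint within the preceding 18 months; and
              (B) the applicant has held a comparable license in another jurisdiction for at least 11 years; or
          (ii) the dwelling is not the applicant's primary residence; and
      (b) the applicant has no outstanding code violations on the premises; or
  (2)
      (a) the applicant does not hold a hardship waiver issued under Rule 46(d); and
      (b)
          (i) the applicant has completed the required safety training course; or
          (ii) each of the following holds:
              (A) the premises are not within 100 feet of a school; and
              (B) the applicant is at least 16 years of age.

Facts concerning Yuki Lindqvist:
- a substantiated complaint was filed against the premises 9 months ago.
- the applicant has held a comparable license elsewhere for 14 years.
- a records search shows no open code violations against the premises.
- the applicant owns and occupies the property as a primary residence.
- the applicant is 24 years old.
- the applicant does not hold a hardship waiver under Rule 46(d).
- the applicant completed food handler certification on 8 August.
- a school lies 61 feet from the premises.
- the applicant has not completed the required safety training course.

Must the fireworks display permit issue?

(A) no complaint in 18 mo. — not satisfied.
(B) prior license ≥ 11 yr — satisfied.
(i): F AND T → false.
(ii) not (primary residence) — not met.
(a) = F OR F = false.
(b) no code violations — satisfied.
(1) = F AND T = false.
(a) not (hardship waiver) — holds.
(i) safety training — fails.
(A) ≥100 ft from school — not met.
(B) age ≥ 16 — satisfied.
(ii): F AND T → false.
So (b) is not satisfied (F OR F).
(2): T AND F → false.
So Overall is not satisfied (F OR F).

No — denied.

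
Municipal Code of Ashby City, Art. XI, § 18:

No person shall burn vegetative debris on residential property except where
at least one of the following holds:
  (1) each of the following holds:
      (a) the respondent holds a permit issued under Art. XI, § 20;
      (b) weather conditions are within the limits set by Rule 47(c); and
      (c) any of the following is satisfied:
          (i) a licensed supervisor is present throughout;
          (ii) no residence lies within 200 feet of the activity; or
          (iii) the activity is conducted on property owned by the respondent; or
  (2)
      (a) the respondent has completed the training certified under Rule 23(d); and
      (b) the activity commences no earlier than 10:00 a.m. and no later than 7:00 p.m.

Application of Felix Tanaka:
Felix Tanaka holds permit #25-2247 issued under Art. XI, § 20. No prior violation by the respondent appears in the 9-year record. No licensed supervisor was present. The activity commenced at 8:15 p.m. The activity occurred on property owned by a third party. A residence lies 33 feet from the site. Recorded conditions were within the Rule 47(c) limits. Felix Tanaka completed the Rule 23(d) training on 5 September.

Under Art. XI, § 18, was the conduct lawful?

No — unlawful.

(a) holds permit — satisfied.
(b) weather ok — holds.
(i) supervisor present — fails.
(ii) no residence in 200 ft — fails.
(iii) own property — not met.
So (c) is not satisfied (F OR F OR F).
(1): T AND T AND F → false.
(a) training certified — satisfied.
(b) start within hours — fails.
So (2) is not satisfied (T AND F).
So Overall is not satisfied (F OR F).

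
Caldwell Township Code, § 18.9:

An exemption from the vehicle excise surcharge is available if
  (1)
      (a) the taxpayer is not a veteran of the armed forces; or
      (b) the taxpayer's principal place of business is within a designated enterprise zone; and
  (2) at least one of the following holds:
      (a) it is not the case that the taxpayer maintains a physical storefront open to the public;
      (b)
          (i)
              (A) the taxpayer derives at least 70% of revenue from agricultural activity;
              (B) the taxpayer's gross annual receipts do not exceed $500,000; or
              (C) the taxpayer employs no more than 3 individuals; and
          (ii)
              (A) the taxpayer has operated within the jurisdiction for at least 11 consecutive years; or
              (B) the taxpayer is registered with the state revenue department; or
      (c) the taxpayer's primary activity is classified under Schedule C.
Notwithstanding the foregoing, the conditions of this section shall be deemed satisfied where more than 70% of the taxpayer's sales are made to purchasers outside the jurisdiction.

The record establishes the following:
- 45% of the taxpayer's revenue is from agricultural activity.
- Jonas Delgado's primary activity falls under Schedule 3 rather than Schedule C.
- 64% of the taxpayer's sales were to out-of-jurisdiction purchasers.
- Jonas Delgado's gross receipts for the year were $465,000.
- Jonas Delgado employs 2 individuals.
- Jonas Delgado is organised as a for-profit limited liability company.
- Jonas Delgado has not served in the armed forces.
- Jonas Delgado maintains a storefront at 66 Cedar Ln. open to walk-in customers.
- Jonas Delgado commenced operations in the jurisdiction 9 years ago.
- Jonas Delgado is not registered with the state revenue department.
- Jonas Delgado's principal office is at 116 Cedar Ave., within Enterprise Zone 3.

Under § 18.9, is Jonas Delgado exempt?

No — not exempt.

(a) not (veteran) — satisfied.
(b) in enterprise zone — holds.
So (1) is satisfied (T OR T).
(a) not (has storefront) — fails.
(A) ≥70% agricultural — not met.
(B) receipts ≤ $500,000 — met.
(C) ≤ 3 employees — satisfied.
(i): F OR T OR T → true.
(A) ≥ 11 yrs in jurisdiction — fails.
(B) state-registered — fails.
(ii): F OR F → false.
So (b) is not satisfied (T AND F).
(c) Schedule C activity — not satisfied.
(2): F OR F OR F → false.
So Overall is not satisfied (T AND F).
Exception (>70% out-of-jur. sales) — not satisfied.
Result: main false OR exception false → false.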